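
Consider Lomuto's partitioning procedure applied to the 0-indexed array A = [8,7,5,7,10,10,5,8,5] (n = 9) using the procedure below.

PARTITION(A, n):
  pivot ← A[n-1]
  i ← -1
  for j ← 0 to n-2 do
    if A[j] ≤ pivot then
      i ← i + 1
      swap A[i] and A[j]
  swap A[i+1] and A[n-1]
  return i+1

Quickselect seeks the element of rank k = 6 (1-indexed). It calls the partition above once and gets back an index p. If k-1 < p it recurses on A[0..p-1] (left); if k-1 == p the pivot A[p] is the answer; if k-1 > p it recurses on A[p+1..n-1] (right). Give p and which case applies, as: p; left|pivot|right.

pivot=5, i=-1
j=0: 8>5, skip
j=1: 7>5, skip
j=2: 5≤5, i=0, swap(0,2) ⇒ [5,7,8,7,10,10,5,8,5]
j=3: 7>5, skip
j=4: 10>5, skip
j=5: 10>5, skip
j=6: 5≤5, i=1, swap(1,6) ⇒ [5,5,8,7,10,10,7,8,5]
j=7: 8>5, skip
swap(2,8) ⇒ [5,5,5,7,10,10,7,8,8]; return 2
p = 2; k-1 = 5 > 2 ⇒ right

2; right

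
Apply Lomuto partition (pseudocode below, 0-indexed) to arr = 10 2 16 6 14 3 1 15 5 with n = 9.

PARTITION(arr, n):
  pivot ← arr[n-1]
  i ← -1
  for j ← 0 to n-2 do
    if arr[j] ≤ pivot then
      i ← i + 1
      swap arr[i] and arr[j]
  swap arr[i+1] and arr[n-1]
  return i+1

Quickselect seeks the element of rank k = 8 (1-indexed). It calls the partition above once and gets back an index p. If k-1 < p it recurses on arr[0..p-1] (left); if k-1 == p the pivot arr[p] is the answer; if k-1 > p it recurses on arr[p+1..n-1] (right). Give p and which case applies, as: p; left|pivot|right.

pivot=5, i=-1
j=0: 10>5, skip
j=1: 2≤5, i=0, swap(0,1) ⇒ 2 10 16 6 14 3 1 15 5
j=2: 16>5, skip
j=3: 6>5, skip
j=4: 14>5, skip
j=5: 3≤5, i=1, swap(1,5) ⇒ 2 3 16 6 14 10 1 15 5
j=6: 1≤5, i=2, swap(2,6) ⇒ 2 3 1 6 14 10 16 15 5
j=7: 15>5, skip
swap(3,8) ⇒ 2 3 1 5 14 10 16 15 6; return 3
p = 3; k-1 = 7 > 3 ⇒ right

3; right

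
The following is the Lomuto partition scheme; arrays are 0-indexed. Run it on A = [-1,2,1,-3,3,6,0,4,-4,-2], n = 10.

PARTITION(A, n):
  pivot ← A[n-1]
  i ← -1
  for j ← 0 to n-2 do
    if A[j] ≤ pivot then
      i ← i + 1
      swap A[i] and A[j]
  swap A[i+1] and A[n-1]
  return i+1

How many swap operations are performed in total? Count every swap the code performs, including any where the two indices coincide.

pivot=-2, i=-1
j=0: -1>-2, skip
j=1: 2>-2, skip
j=2: 1>-2, skip
j=3: -3≤-2, i=0, swap(0,3) ⇒ [-3,2,1,-1,3,6,0,4,-4,-2]
j=4: 3>-2, skip
j=5: 6>-2, skip
j=6: 0>-2, skip
j=7: 4>-2, skip
j=8: -4≤-2, i=1, swap(1,8) ⇒ [-3,-4,1,-1,3,6,0,4,2,-2]
swap(2,9) ⇒ [-3,-4,-2,-1,3,6,0,4,2,1]; return 2

3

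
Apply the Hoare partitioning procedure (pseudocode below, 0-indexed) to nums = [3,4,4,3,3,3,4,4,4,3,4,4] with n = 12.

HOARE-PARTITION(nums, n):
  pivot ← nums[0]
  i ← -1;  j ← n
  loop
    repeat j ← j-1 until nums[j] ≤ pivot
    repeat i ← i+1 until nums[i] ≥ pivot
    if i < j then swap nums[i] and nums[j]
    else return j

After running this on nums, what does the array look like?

pivot=3
j stops at 9 (3), i stops at 0 (3); swap ⇒ [3,4,4,3,3,3,4,4,4,3,4,4]
j stops at 5 (3), i stops at 1 (4); swap ⇒ [3,3,4,3,3,4,4,4,4,3,4,4]
j stops at 4 (3), i stops at 2 (4); swap ⇒ [3,3,3,3,4,4,4,4,4,3,4,4]
j stops at 3, i stops at 3; i≥j ⇒ return 3. nums=[3,3,3,3,4,4,4,4,4,3,4,4]

[3,3,3,3,4,4,4,4,4,3,4,4]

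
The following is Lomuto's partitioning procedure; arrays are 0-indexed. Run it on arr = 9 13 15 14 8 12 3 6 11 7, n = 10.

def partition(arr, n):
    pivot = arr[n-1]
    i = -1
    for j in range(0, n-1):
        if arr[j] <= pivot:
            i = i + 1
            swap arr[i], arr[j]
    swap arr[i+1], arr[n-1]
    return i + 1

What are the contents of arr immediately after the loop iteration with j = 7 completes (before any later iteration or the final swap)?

3 6 15 14 8 12 9 13 11 7

pivot=7, i=-1
j=0: 9>7, skip
j=1: 13>7, skip
j=2: 15>7, skip
j=3: 14>7, skip
j=4: 8>7, skip
j=5: 12>7, skip
j=6: 3≤7, i=0, swap(0,6) ⇒ 3 13 15 14 8 12 9 6 11 7
j=7: 6≤7, i=1, swap(1,7) ⇒ 3 6 15 14 8 12 9 13 11 7
(after j=7) arr = 3 6 15 14 8 12 9 13 11 7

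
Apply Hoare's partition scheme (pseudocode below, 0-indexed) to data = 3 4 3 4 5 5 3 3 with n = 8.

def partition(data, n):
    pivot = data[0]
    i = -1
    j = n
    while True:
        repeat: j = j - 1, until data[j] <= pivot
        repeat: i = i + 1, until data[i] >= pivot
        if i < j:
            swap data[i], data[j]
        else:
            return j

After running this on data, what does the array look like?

3 3 3 4 5 5 4 3

pivot = data[0] = 3; i = -1, j = 8
j→7 (data[7]=3≤3), i→0 (data[0]=3≥3); i<j, swap → 3 4 3 4 5 5 3 3
j→6 (data[6]=3≤3), i→1 (data[1]=4≥3); i<j, swap → 3 3 3 4 5 5 4 3
j→2, i→2; i≥j, return j=2. data = 3 3 3 4 5 5 4 3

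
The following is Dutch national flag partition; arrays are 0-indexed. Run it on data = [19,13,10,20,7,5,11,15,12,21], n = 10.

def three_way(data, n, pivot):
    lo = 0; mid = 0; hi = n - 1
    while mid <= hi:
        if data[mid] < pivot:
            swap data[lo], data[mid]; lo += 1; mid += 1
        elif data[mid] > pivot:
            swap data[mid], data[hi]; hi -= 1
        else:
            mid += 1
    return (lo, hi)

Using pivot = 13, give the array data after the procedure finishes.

lo=0 mid=0 hi=9
19>13: swap(0,9), hi=8 ⇒ [21,13,10,20,7,5,11,15,12,19]
21>13: swap(0,8), hi=7 ⇒ [12,13,10,20,7,5,11,15,21,19]
12<13: swap(0,0), lo=1 mid=1 ⇒ [12,13,10,20,7,5,11,15,21,19]
13=13: mid=2
10<13: swap(1,2), lo=2 mid=3 ⇒ [12,10,13,20,7,5,11,15,21,19]
20>13: swap(3,7), hi=6 ⇒ [12,10,13,15,7,5,11,20,21,19]
15>13: swap(3,6), hi=5 ⇒ [12,10,13,11,7,5,15,20,21,19]
11<13: swap(2,3), lo=3 mid=4 ⇒ [12,10,11,13,7,5,15,20,21,19]
7<13: swap(3,4), lo=4 mid=5 ⇒ [12,10,11,7,13,5,15,20,21,19]
5<13: swap(4,5), lo=5 mid=6 ⇒ [12,10,11,7,5,13,15,20,21,19]
done. lo=5 hi=5; data=[12,10,11,7,5,13,15,20,21,19]

[12,10,11,7,5,13,15,20,21,19]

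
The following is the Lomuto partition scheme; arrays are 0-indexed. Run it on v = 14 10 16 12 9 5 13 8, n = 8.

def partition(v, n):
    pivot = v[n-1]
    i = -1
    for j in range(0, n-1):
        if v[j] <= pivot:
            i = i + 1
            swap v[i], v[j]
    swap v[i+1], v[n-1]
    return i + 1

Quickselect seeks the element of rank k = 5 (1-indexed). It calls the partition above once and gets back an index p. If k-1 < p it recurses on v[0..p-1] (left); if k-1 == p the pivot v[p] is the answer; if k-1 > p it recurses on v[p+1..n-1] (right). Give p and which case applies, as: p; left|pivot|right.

pivot=8, i=-1
j=0: 14>8, skip
j=1: 10>8, skip
j=2: 16>8, skip
j=3: 12>8, skip
j=4: 9>8, skip
j=5: 5≤8, i=0, swap(0,5) ⇒ 5 10 16 12 9 14 13 8
j=6: 13>8, skip
swap(1,7) ⇒ 5 8 16 12 9 14 13 10; return 1
p = 1; k-1 = 4 > 1 ⇒ right

1; right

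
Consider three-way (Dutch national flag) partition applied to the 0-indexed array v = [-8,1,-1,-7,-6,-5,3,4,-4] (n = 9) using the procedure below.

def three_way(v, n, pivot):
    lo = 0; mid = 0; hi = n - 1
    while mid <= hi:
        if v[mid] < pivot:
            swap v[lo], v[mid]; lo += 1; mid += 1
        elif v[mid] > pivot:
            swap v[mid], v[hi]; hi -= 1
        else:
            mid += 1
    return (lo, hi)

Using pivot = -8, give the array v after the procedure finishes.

[-8,-1,-7,-6,-5,3,4,-4,1]

pivot = -8; lo=0, mid=0, hi=8
v[mid]=-8=-8: mid=1
v[mid]=1>-8: swap v[1],v[8]; hi=7 → [-8,-4,-1,-7,-6,-5,3,4,1]
v[mid]=-4>-8: swap v[1],v[7]; hi=6 → [-8,4,-1,-7,-6,-5,3,-4,1]
v[mid]=4>-8: swap v[1],v[6]; hi=5 → [-8,3,-1,-7,-6,-5,4,-4,1]
v[mid]=3>-8: swap v[1],v[5]; hi=4 → [-8,-5,-1,-7,-6,3,4,-4,1]
v[mid]=-5>-8: swap v[1],v[4]; hi=3 → [-8,-6,-1,-7,-5,3,4,-4,1]
v[mid]=-6>-8: swap v[1],v[3]; hi=2 → [-8,-7,-1,-6,-5,3,4,-4,1]
v[mid]=-7>-8: swap v[1],v[2]; hi=1 → [-8,-1,-7,-6,-5,3,4,-4,1]
v[mid]=-1>-8: swap v[1],v[1]; hi=0 → [-8,-1,-7,-6,-5,3,4,-4,1]
end: lo=0, hi=0; v = [-8,-1,-7,-6,-5,3,4,-4,1]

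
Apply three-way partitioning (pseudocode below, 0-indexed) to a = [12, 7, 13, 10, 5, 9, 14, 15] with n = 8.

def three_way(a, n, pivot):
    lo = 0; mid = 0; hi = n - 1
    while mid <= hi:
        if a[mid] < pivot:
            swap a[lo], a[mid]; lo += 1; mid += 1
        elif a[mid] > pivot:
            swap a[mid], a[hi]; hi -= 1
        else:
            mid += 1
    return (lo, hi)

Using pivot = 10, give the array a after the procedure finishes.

[9, 7, 5, 10, 13, 14, 15, 12]

pivot = 10; lo=0, mid=0, hi=7
a[mid]=12>10: swap a[0],a[7]; hi=6 → [15, 7, 13, 10, 5, 9, 14, 12]
a[mid]=15>10: swap a[0],a[6]; hi=5 → [14, 7, 13, 10, 5, 9, 15, 12]
a[mid]=14>10: swap a[0],a[5]; hi=4 → [9, 7, 13, 10, 5, 14, 15, 12]
a[mid]=9<10: swap a[0],a[0]; lo=1,mid=1 → [9, 7, 13, 10, 5, 14, 15, 12]
a[mid]=7<10: swap a[1],a[1]; lo=2,mid=2 → [9, 7, 13, 10, 5, 14, 15, 12]
a[mid]=13>10: swap a[2],a[4]; hi=3 → [9, 7, 5, 10, 13, 14, 15, 12]
a[mid]=5<10: swap a[2],a[2]; lo=3,mid=3 → [9, 7, 5, 10, 13, 14, 15, 12]
a[mid]=10=10: mid=4
end: lo=3, hi=3; a = [9, 7, 5, 10, 13, 14, 15, 12]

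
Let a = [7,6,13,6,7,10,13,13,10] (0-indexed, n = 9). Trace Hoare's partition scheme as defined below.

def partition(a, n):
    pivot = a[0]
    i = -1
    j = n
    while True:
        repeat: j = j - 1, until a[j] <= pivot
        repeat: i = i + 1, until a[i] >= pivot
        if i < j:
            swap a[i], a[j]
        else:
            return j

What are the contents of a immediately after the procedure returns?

[7,6,6,13,7,10,13,13,10]

pivot = a[0] = 7; i = -1, j = 9
j→4 (a[4]=7≤7), i→0 (a[0]=7≥7); i<j, swap → [7,6,13,6,7,10,13,13,10]
j→3 (a[3]=6≤7), i→2 (a[2]=13≥7); i<j, swap → [7,6,6,13,7,10,13,13,10]
j→2, i→3; i≥j, return j=2. a = [7,6,6,13,7,10,13,13,10]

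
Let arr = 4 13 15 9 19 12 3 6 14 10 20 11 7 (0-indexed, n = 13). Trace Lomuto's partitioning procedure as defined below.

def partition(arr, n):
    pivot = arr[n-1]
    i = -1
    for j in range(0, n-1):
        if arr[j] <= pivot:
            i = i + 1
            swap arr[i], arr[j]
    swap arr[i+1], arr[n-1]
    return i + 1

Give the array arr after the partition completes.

4 3 6 7 19 12 13 15 14 10 20 11 9

pivot=7, i=-1
j=0: 4≤7, i=0, swap(0,0) ⇒ 4 13 15 9 19 12 3 6 14 10 20 11 7
j=1: 13>7, skip
j=2: 15>7, skip
j=3: 9>7, skip
j=4: 19>7, skip
j=5: 12>7, skip
j=6: 3≤7, i=1, swap(1,6) ⇒ 4 3 15 9 19 12 13 6 14 10 20 11 7
j=7: 6≤7, i=2, swap(2,7) ⇒ 4 3 6 9 19 12 13 15 14 10 20 11 7
j=8: 14>7, skip
j=9: 10>7, skip
j=10: 20>7, skip
j=11: 11>7, skip
swap(3,12) ⇒ 4 3 6 7 19 12 13 15 14 10 20 11 9; return 3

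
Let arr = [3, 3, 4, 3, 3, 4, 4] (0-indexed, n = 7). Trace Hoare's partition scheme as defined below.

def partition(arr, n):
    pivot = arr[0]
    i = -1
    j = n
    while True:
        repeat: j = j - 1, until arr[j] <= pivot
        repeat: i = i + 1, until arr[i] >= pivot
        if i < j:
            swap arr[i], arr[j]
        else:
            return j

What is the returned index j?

pivot=3
j stops at 4 (3), i stops at 0 (3); swap ⇒ [3, 3, 4, 3, 3, 4, 4]
j stops at 3 (3), i stops at 1 (3); swap ⇒ [3, 3, 4, 3, 3, 4, 4]
j stops at 1, i stops at 2; i≥j ⇒ return 1. arr=[3, 3, 4, 3, 3, 4, 4]

1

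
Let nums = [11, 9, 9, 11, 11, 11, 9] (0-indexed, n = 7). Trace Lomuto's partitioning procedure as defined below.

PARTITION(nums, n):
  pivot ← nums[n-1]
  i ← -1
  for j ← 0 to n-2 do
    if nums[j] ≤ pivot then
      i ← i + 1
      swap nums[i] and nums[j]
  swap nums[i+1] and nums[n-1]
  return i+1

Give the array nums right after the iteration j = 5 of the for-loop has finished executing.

[9, 9, 11, 11, 11, 11, 9]

pivot = nums[6] = 9; i = -1
j=0: nums[0]=11 > 9 → no swap
j=1: nums[1]=9 ≤ 9 → i=0, swap nums[0],nums[1] → [9, 11, 9, 11, 11, 11, 9]
j=2: nums[2]=9 ≤ 9 → i=1, swap nums[1],nums[2] → [9, 9, 11, 11, 11, 11, 9]
j=3: nums[3]=11 > 9 → no swap
j=4: nums[4]=11 > 9 → no swap
j=5: nums[5]=11 > 9 → no swap
(after j=5) nums = [9, 9, 11, 11, 11, 11, 9]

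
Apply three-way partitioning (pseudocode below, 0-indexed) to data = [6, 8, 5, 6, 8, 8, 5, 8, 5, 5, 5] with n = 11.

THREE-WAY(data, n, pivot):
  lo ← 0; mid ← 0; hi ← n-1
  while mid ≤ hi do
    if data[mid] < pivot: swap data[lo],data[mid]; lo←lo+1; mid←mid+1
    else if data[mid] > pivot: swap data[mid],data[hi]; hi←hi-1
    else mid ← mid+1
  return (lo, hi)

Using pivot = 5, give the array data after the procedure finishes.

pivot = 5; lo=0, mid=0, hi=10
data[mid]=6>5: swap data[0],data[10]; hi=9 → [5, 8, 5, 6, 8, 8, 5, 8, 5, 5, 6]
data[mid]=5=5: mid=1
data[mid]=8>5: swap data[1],data[9]; hi=8 → [5, 5, 5, 6, 8, 8, 5, 8, 5, 8, 6]
data[mid]=5=5: mid=2
data[mid]=5=5: mid=3
data[mid]=6>5: swap data[3],data[8]; hi=7 → [5, 5, 5, 5, 8, 8, 5, 8, 6, 8, 6]
data[mid]=5=5: mid=4
data[mid]=8>5: swap data[4],data[7]; hi=6 → [5, 5, 5, 5, 8, 8, 5, 8, 6, 8, 6]
data[mid]=8>5: swap data[4],data[6]; hi=5 → [5, 5, 5, 5, 5, 8, 8, 8, 6, 8, 6]
data[mid]=5=5: mid=5
data[mid]=8>5: swap data[5],data[5]; hi=4 → [5, 5, 5, 5, 5, 8, 8, 8, 6, 8, 6]
end: lo=0, hi=4; data = [5, 5, 5, 5, 5, 8, 8, 8, 6, 8, 6]

[5, 5, 5, 5, 5, 8, 8, 8, 6, 8, 6]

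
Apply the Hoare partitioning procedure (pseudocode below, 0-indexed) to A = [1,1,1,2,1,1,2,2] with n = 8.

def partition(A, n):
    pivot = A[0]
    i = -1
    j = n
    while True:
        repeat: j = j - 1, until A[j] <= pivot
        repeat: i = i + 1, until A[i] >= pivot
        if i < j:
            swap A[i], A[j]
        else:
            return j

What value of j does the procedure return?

2

pivot = A[0] = 1; i = -1, j = 8
j→5 (A[5]=1≤1), i→0 (A[0]=1≥1); i<j, swap → [1,1,1,2,1,1,2,2]
j→4 (A[4]=1≤1), i→1 (A[1]=1≥1); i<j, swap → [1,1,1,2,1,1,2,2]
j→2, i→2; i≥j, return j=2. A = [1,1,1,2,1,1,2,2]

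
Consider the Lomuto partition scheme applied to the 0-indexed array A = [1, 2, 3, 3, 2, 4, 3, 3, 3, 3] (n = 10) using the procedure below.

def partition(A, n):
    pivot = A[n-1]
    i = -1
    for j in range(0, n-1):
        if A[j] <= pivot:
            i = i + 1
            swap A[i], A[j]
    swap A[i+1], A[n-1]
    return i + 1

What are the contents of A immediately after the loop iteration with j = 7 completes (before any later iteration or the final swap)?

[1, 2, 3, 3, 2, 3, 3, 4, 3, 3]

pivot=3, i=-1
j=0: 1≤3, i=0, swap(0,0) ⇒ [1, 2, 3, 3, 2, 4, 3, 3, 3, 3]
j=1: 2≤3, i=1, swap(1,1) ⇒ [1, 2, 3, 3, 2, 4, 3, 3, 3, 3]
j=2: 3≤3, i=2, swap(2,2) ⇒ [1, 2, 3, 3, 2, 4, 3, 3, 3, 3]
j=3: 3≤3, i=3, swap(3,3) ⇒ [1, 2, 3, 3, 2, 4, 3, 3, 3, 3]
j=4: 2≤3, i=4, swap(4,4) ⇒ [1, 2, 3, 3, 2, 4, 3, 3, 3, 3]
j=5: 4>3, skip
j=6: 3≤3, i=5, swap(5,6) ⇒ [1, 2, 3, 3, 2, 3, 4, 3, 3, 3]
j=7: 3≤3, i=6, swap(6,7) ⇒ [1, 2, 3, 3, 2, 3, 3, 4, 3, 3]
(after j=7) A = [1, 2, 3, 3, 2, 3, 3, 4, 3, 3]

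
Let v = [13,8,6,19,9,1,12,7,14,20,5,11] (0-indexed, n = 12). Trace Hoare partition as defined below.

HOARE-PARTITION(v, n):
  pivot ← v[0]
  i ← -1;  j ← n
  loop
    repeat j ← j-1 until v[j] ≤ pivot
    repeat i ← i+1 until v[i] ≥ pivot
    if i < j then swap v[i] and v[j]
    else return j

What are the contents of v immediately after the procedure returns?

[11,8,6,5,9,1,12,7,14,20,19,13]

pivot = v[0] = 13; i = -1, j = 12
j→11 (v[11]=11≤13), i→0 (v[0]=13≥13); i<j, swap → [11,8,6,19,9,1,12,7,14,20,5,13]
j→10 (v[10]=5≤13), i→3 (v[3]=19≥13); i<j, swap → [11,8,6,5,9,1,12,7,14,20,19,13]
j→7, i→8; i≥j, return j=7. v = [11,8,6,5,9,1,12,7,14,20,19,13]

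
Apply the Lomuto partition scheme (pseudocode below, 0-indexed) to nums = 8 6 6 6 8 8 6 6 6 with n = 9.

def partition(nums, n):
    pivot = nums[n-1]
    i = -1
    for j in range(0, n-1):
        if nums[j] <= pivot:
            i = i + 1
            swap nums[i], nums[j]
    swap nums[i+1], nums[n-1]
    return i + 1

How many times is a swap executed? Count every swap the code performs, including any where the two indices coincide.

6

pivot=6, i=-1
j=0: 8>6, skip
j=1: 6≤6, i=0, swap(0,1) ⇒ 6 8 6 6 8 8 6 6 6
j=2: 6≤6, i=1, swap(1,2) ⇒ 6 6 8 6 8 8 6 6 6
j=3: 6≤6, i=2, swap(2,3) ⇒ 6 6 6 8 8 8 6 6 6
j=4: 8>6, skip
j=5: 8>6, skip
j=6: 6≤6, i=3, swap(3,6) ⇒ 6 6 6 6 8 8 8 6 6
j=7: 6≤6, i=4, swap(4,7) ⇒ 6 6 6 6 6 8 8 8 6
swap(5,8) ⇒ 6 6 6 6 6 6 8 8 8; return 5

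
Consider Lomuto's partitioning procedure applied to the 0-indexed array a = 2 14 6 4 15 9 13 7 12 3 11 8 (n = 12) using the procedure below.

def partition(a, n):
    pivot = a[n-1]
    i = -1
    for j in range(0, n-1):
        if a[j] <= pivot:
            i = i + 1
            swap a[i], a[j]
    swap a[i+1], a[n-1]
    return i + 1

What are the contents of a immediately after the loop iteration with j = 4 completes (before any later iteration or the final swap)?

pivot = a[11] = 8; i = -1
j=0: a[0]=2 ≤ 8 → i=0, swap a[0],a[0] (no change) → 2 14 6 4 15 9 13 7 12 3 11 8
j=1: a[1]=14 > 8 → no swap
j=2: a[2]=6 ≤ 8 → i=1, swap a[1],a[2] → 2 6 14 4 15 9 13 7 12 3 11 8
j=3: a[3]=4 ≤ 8 → i=2, swap a[2],a[3] → 2 6 4 14 15 9 13 7 12 3 11 8
j=4: a[4]=15 > 8 → no swap
(after j=4) a = 2 6 4 14 15 9 13 7 12 3 11 8

2 6 4 14 15 9 13 7 12 3 11 8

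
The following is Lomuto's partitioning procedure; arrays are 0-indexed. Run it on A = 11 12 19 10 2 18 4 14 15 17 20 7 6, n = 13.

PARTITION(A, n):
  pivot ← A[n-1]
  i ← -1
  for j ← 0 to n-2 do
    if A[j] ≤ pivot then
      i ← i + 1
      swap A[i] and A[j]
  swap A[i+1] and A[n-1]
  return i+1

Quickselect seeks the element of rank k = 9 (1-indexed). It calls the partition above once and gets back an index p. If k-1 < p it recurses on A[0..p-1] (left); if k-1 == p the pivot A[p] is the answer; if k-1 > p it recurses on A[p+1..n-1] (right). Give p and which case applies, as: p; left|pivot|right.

2; right

pivot = A[12] = 6; i = -1
j=0: A[0]=11 > 6 → no swap
j=1: A[1]=12 > 6 → no swap
j=2: A[2]=19 > 6 → no swap
j=3: A[3]=10 > 6 → no swap
j=4: A[4]=2 ≤ 6 → i=0, swap A[0],A[4] → 2 12 19 10 11 18 4 14 15 17 20 7 6
j=5: A[5]=18 > 6 → no swap
j=6: A[6]=4 ≤ 6 → i=1, swap A[1],A[6] → 2 4 19 10 11 18 12 14 15 17 20 7 6
j=7: A[7]=14 > 6 → no swap
j=8: A[8]=15 > 6 → no swap
j=9: A[9]=17 > 6 → no swap
j=10: A[10]=20 > 6 → no swap
j=11: A[11]=7 > 6 → no swap
final swap A[2],A[12] → 2 4 6 10 11 18 12 14 15 17 20 7 19; return 2
p = 2; k-1 = 8 > 2 ⇒ right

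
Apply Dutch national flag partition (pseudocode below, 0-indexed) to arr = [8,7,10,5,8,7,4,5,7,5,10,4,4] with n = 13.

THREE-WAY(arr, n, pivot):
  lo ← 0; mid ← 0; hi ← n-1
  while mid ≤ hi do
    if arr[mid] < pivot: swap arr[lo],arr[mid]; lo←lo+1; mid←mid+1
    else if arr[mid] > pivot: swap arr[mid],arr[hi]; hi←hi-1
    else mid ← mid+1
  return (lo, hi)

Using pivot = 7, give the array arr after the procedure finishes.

lo=0 mid=0 hi=12
8>7: swap(0,12), hi=11 ⇒ [4,7,10,5,8,7,4,5,7,5,10,4,8]
4<7: swap(0,0), lo=1 mid=1 ⇒ [4,7,10,5,8,7,4,5,7,5,10,4,8]
7=7: mid=2
10>7: swap(2,11), hi=10 ⇒ [4,7,4,5,8,7,4,5,7,5,10,10,8]
4<7: swap(1,2), lo=2 mid=3 ⇒ [4,4,7,5,8,7,4,5,7,5,10,10,8]
5<7: swap(2,3), lo=3 mid=4 ⇒ [4,4,5,7,8,7,4,5,7,5,10,10,8]
8>7: swap(4,10), hi=9 ⇒ [4,4,5,7,10,7,4,5,7,5,8,10,8]
10>7: swap(4,9), hi=8 ⇒ [4,4,5,7,5,7,4,5,7,10,8,10,8]
5<7: swap(3,4), lo=4 mid=5 ⇒ [4,4,5,5,7,7,4,5,7,10,8,10,8]
7=7: mid=6
4<7: swap(4,6), lo=5 mid=7 ⇒ [4,4,5,5,4,7,7,5,7,10,8,10,8]
5<7: swap(5,7), lo=6 mid=8 ⇒ [4,4,5,5,4,5,7,7,7,10,8,10,8]
7=7: mid=9
done. lo=6 hi=8; arr=[4,4,5,5,4,5,7,7,7,10,8,10,8]

[4,4,5,5,4,5,7,7,7,10,8,10,8]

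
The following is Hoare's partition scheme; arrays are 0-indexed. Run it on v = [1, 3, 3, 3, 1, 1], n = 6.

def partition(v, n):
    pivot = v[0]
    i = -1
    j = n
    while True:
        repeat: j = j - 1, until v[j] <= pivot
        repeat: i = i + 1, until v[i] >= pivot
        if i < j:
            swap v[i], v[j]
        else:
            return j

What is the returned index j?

pivot=1
j stops at 5 (1), i stops at 0 (1); swap ⇒ [1, 3, 3, 3, 1, 1]
j stops at 4 (1), i stops at 1 (3); swap ⇒ [1, 1, 3, 3, 3, 1]
j stops at 1, i stops at 2; i≥j ⇒ return 1. v=[1, 1, 3, 3, 3, 1]

1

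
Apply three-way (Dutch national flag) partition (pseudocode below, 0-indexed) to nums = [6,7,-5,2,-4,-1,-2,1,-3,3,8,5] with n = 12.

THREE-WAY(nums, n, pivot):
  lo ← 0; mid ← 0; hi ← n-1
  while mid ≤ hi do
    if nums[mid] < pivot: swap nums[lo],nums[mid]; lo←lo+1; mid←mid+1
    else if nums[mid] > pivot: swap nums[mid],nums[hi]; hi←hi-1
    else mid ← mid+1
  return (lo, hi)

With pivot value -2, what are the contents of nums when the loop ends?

[-3,-5,-4,-2,-1,2,1,7,3,8,5,6]

pivot = -2; lo=0, mid=0, hi=11
nums[mid]=6>-2: swap nums[0],nums[11]; hi=10 → [5,7,-5,2,-4,-1,-2,1,-3,3,8,6]
nums[mid]=5>-2: swap nums[0],nums[10]; hi=9 → [8,7,-5,2,-4,-1,-2,1,-3,3,5,6]
nums[mid]=8>-2: swap nums[0],nums[9]; hi=8 → [3,7,-5,2,-4,-1,-2,1,-3,8,5,6]
nums[mid]=3>-2: swap nums[0],nums[8]; hi=7 → [-3,7,-5,2,-4,-1,-2,1,3,8,5,6]
nums[mid]=-3<-2: swap nums[0],nums[0]; lo=1,mid=1 → [-3,7,-5,2,-4,-1,-2,1,3,8,5,6]
nums[mid]=7>-2: swap nums[1],nums[7]; hi=6 → [-3,1,-5,2,-4,-1,-2,7,3,8,5,6]
nums[mid]=1>-2: swap nums[1],nums[6]; hi=5 → [-3,-2,-5,2,-4,-1,1,7,3,8,5,6]
nums[mid]=-2=-2: mid=2
nums[mid]=-5<-2: swap nums[1],nums[2]; lo=2,mid=3 → [-3,-5,-2,2,-4,-1,1,7,3,8,5,6]
nums[mid]=2>-2: swap nums[3],nums[5]; hi=4 → [-3,-5,-2,-1,-4,2,1,7,3,8,5,6]
nums[mid]=-1>-2: swap nums[3],nums[4]; hi=3 → [-3,-5,-2,-4,-1,2,1,7,3,8,5,6]
nums[mid]=-4<-2: swap nums[2],nums[3]; lo=3,mid=4 → [-3,-5,-4,-2,-1,2,1,7,3,8,5,6]
end: lo=3, hi=3; nums = [-3,-5,-4,-2,-1,2,1,7,3,8,5,6]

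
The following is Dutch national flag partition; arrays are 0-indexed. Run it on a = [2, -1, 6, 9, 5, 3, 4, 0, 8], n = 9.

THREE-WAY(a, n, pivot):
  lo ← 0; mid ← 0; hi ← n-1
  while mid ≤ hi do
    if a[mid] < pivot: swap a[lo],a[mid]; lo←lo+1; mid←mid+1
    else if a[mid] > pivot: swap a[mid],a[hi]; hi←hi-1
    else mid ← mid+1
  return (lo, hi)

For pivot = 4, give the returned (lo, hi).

pivot = 4; lo=0, mid=0, hi=8
a[mid]=2<4: swap a[0],a[0]; lo=1,mid=1 → [2, -1, 6, 9, 5, 3, 4, 0, 8]
a[mid]=-1<4: swap a[1],a[1]; lo=2,mid=2 → [2, -1, 6, 9, 5, 3, 4, 0, 8]
a[mid]=6>4: swap a[2],a[8]; hi=7 → [2, -1, 8, 9, 5, 3, 4, 0, 6]
a[mid]=8>4: swap a[2],a[7]; hi=6 → [2, -1, 0, 9, 5, 3, 4, 8, 6]
a[mid]=0<4: swap a[2],a[2]; lo=3,mid=3 → [2, -1, 0, 9, 5, 3, 4, 8, 6]
a[mid]=9>4: swap a[3],a[6]; hi=5 → [2, -1, 0, 4, 5, 3, 9, 8, 6]
a[mid]=4=4: mid=4
a[mid]=5>4: swap a[4],a[5]; hi=4 → [2, -1, 0, 4, 3, 5, 9, 8, 6]
a[mid]=3<4: swap a[3],a[4]; lo=4,mid=5 → [2, -1, 0, 3, 4, 5, 9, 8, 6]
end: lo=4, hi=4; a = [2, -1, 0, 3, 4, 5, 9, 8, 6]

(4, 4)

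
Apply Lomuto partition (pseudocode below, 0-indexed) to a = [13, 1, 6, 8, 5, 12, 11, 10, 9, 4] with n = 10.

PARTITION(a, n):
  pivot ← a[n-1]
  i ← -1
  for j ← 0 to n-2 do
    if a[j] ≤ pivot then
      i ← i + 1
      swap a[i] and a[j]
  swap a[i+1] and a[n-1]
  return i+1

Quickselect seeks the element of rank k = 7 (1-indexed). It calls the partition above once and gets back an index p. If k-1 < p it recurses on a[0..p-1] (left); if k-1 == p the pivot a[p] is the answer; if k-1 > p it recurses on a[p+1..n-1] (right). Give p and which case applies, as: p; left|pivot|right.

1; right

pivot=4, i=-1
j=0: 13>4, skip
j=1: 1≤4, i=0, swap(0,1) ⇒ [1, 13, 6, 8, 5, 12, 11, 10, 9, 4]
j=2: 6>4, skip
j=3: 8>4, skip
j=4: 5>4, skip
j=5: 12>4, skip
j=6: 11>4, skip
j=7: 10>4, skip
j=8: 9>4, skip
swap(1,9) ⇒ [1, 4, 6, 8, 5, 12, 11, 10, 9, 13]; return 1
p = 1; k-1 = 6 > 1 ⇒ right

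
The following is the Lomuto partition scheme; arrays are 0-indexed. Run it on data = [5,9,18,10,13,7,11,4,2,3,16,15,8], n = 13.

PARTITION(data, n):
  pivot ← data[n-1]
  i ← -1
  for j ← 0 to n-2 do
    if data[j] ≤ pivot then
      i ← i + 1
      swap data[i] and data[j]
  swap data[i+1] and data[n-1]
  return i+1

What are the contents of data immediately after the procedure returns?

pivot=8, i=-1
j=0: 5≤8, i=0, swap(0,0) ⇒ [5,9,18,10,13,7,11,4,2,3,16,15,8]
j=1: 9>8, skip
j=2: 18>8, skip
j=3: 10>8, skip
j=4: 13>8, skip
j=5: 7≤8, i=1, swap(1,5) ⇒ [5,7,18,10,13,9,11,4,2,3,16,15,8]
j=6: 11>8, skip
j=7: 4≤8, i=2, swap(2,7) ⇒ [5,7,4,10,13,9,11,18,2,3,16,15,8]
j=8: 2≤8, i=3, swap(3,8) ⇒ [5,7,4,2,13,9,11,18,10,3,16,15,8]
j=9: 3≤8, i=4, swap(4,9) ⇒ [5,7,4,2,3,9,11,18,10,13,16,15,8]
j=10: 16>8, skip
j=11: 15>8, skip
swap(5,12) ⇒ [5,7,4,2,3,8,11,18,10,13,16,15,9]; return 5

[5,7,4,2,3,8,11,18,10,13,16,15,9]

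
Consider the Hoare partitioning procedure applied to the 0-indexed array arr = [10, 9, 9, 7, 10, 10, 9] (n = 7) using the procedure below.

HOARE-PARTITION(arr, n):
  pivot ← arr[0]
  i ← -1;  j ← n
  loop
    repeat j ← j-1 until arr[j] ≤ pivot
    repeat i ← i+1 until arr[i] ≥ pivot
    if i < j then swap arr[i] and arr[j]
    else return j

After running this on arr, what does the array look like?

[9, 9, 9, 7, 10, 10, 10]

pivot=10
j stops at 6 (9), i stops at 0 (10); swap ⇒ [9, 9, 9, 7, 10, 10, 10]
j stops at 5 (10), i stops at 4 (10); swap ⇒ [9, 9, 9, 7, 10, 10, 10]
j stops at 4, i stops at 5; i≥j ⇒ return 4. arr=[9, 9, 9, 7, 10, 10, 10]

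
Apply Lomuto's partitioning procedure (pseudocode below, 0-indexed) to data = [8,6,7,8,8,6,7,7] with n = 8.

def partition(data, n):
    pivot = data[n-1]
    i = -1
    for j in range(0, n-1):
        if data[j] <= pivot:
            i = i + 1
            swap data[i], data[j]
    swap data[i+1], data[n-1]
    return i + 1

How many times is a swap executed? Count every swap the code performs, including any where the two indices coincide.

5

pivot = data[7] = 7; i = -1
j=0: data[0]=8 > 7 → no swap
j=1: data[1]=6 ≤ 7 → i=0, swap data[0],data[1] → [6,8,7,8,8,6,7,7]
j=2: data[2]=7 ≤ 7 → i=1, swap data[1],data[2] → [6,7,8,8,8,6,7,7]
j=3: data[3]=8 > 7 → no swap
j=4: data[4]=8 > 7 → no swap
j=5: data[5]=6 ≤ 7 → i=2, swap data[2],data[5] → [6,7,6,8,8,8,7,7]
j=6: data[6]=7 ≤ 7 → i=3, swap data[3],data[6] → [6,7,6,7,8,8,8,7]
final swap data[4],data[7] → [6,7,6,7,7,8,8,8]; return 4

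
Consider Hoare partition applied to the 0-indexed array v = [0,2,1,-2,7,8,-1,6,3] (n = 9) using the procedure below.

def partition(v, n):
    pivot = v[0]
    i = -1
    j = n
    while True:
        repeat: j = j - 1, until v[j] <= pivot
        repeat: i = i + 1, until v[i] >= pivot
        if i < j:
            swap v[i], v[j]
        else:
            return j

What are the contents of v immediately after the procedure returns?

pivot = v[0] = 0; i = -1, j = 9
j→6 (v[6]=-1≤0), i→0 (v[0]=0≥0); i<j, swap → [-1,2,1,-2,7,8,0,6,3]
j→3 (v[3]=-2≤0), i→1 (v[1]=2≥0); i<j, swap → [-1,-2,1,2,7,8,0,6,3]
j→1, i→2; i≥j, return j=1. v = [-1,-2,1,2,7,8,0,6,3]

[-1,-2,1,2,7,8,0,6,3]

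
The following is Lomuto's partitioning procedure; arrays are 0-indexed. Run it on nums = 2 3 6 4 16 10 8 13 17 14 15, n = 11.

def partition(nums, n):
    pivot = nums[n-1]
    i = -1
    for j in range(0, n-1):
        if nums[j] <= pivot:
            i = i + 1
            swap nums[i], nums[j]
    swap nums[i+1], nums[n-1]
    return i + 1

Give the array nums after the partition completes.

2 3 6 4 10 8 13 14 15 16 17

pivot = nums[10] = 15; i = -1
j=0: nums[0]=2 ≤ 15 → i=0, swap nums[0],nums[0] (no change) → 2 3 6 4 16 10 8 13 17 14 15
j=1: nums[1]=3 ≤ 15 → i=1, swap nums[1],nums[1] (no change) → 2 3 6 4 16 10 8 13 17 14 15
j=2: nums[2]=6 ≤ 15 → i=2, swap nums[2],nums[2] (no change) → 2 3 6 4 16 10 8 13 17 14 15
j=3: nums[3]=4 ≤ 15 → i=3, swap nums[3],nums[3] (no change) → 2 3 6 4 16 10 8 13 17 14 15
j=4: nums[4]=16 > 15 → no swap
j=5: nums[5]=10 ≤ 15 → i=4, swap nums[4],nums[5] → 2 3 6 4 10 16 8 13 17 14 15
j=6: nums[6]=8 ≤ 15 → i=5, swap nums[5],nums[6] → 2 3 6 4 10 8 16 13 17 14 15
j=7: nums[7]=13 ≤ 15 → i=6, swap nums[6],nums[7] → 2 3 6 4 10 8 13 16 17 14 15
j=8: nums[8]=17 > 15 → no swap
j=9: nums[9]=14 ≤ 15 → i=7, swap nums[7],nums[9] → 2 3 6 4 10 8 13 14 17 16 15
final swap nums[8],nums[10] → 2 3 6 4 10 8 13 14 15 16 17; return 8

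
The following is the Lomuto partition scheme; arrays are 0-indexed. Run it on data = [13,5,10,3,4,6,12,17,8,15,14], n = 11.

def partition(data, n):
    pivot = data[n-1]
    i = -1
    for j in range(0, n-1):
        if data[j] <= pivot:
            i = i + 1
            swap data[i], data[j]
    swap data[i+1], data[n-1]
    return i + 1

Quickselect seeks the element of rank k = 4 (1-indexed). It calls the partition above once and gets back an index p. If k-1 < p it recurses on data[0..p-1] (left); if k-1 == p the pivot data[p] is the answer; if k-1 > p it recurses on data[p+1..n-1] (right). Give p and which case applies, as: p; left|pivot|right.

pivot = data[10] = 14; i = -1
j=0: data[0]=13 ≤ 14 → i=0, swap data[0],data[0] (no change) → [13,5,10,3,4,6,12,17,8,15,14]
j=1: data[1]=5 ≤ 14 → i=1, swap data[1],data[1] (no change) → [13,5,10,3,4,6,12,17,8,15,14]
j=2: data[2]=10 ≤ 14 → i=2, swap data[2],data[2] (no change) → [13,5,10,3,4,6,12,17,8,15,14]
j=3: data[3]=3 ≤ 14 → i=3, swap data[3],data[3] (no change) → [13,5,10,3,4,6,12,17,8,15,14]
j=4: data[4]=4 ≤ 14 → i=4, swap data[4],data[4] (no change) → [13,5,10,3,4,6,12,17,8,15,14]
j=5: data[5]=6 ≤ 14 → i=5, swap data[5],data[5] (no change) → [13,5,10,3,4,6,12,17,8,15,14]
j=6: data[6]=12 ≤ 14 → i=6, swap data[6],data[6] (no change) → [13,5,10,3,4,6,12,17,8,15,14]
j=7: data[7]=17 > 14 → no swap
j=8: data[8]=8 ≤ 14 → i=7, swap data[7],data[8] → [13,5,10,3,4,6,12,8,17,15,14]
j=9: data[9]=15 > 14 → no swap
final swap data[8],data[10] → [13,5,10,3,4,6,12,8,14,15,17]; return 8
p = 8; k-1 = 3 < 8 ⇒ left

8; left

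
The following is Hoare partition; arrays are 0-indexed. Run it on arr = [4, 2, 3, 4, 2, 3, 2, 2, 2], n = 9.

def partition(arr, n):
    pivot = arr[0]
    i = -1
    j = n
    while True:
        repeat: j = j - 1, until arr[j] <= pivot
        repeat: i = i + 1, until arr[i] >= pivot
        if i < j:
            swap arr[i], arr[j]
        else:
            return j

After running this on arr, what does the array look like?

[2, 2, 3, 2, 2, 3, 2, 4, 4]

pivot = arr[0] = 4; i = -1, j = 9
j→8 (arr[8]=2≤4), i→0 (arr[0]=4≥4); i<j, swap → [2, 2, 3, 4, 2, 3, 2, 2, 4]
j→7 (arr[7]=2≤4), i→3 (arr[3]=4≥4); i<j, swap → [2, 2, 3, 2, 2, 3, 2, 4, 4]
j→6, i→7; i≥j, return j=6. arr = [2, 2, 3, 2, 2, 3, 2, 4, 4]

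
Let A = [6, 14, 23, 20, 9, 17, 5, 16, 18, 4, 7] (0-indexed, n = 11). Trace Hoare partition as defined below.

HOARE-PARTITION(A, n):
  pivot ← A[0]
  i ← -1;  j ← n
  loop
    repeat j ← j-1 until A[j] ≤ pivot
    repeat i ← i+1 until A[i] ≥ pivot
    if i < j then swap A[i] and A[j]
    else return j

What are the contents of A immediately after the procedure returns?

pivot=6
j stops at 9 (4), i stops at 0 (6); swap ⇒ [4, 14, 23, 20, 9, 17, 5, 16, 18, 6, 7]
j stops at 6 (5), i stops at 1 (14); swap ⇒ [4, 5, 23, 20, 9, 17, 14, 16, 18, 6, 7]
j stops at 1, i stops at 2; i≥j ⇒ return 1. A=[4, 5, 23, 20, 9, 17, 14, 16, 18, 6, 7]

[4, 5, 23, 20, 9, 17, 14, 16, 18, 6, 7]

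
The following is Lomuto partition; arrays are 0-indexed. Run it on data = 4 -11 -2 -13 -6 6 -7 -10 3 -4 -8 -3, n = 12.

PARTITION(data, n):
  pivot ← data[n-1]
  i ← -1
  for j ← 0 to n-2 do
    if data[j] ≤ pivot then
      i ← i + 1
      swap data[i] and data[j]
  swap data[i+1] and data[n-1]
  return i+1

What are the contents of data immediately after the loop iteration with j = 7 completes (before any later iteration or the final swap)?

pivot=-3, i=-1
j=0: 4>-3, skip
j=1: -11≤-3, i=0, swap(0,1) ⇒ -11 4 -2 -13 -6 6 -7 -10 3 -4 -8 -3
j=2: -2>-3, skip
j=3: -13≤-3, i=1, swap(1,3) ⇒ -11 -13 -2 4 -6 6 -7 -10 3 -4 -8 -3
j=4: -6≤-3, i=2, swap(2,4) ⇒ -11 -13 -6 4 -2 6 -7 -10 3 -4 -8 -3
j=5: 6>-3, skip
j=6: -7≤-3, i=3, swap(3,6) ⇒ -11 -13 -6 -7 -2 6 4 -10 3 -4 -8 -3
j=7: -10≤-3, i=4, swap(4,7) ⇒ -11 -13 -6 -7 -10 6 4 -2 3 -4 -8 -3
(after j=7) data = -11 -13 -6 -7 -10 6 4 -2 3 -4 -8 -3

-11 -13 -6 -7 -10 6 4 -2 3 -4 -8 -3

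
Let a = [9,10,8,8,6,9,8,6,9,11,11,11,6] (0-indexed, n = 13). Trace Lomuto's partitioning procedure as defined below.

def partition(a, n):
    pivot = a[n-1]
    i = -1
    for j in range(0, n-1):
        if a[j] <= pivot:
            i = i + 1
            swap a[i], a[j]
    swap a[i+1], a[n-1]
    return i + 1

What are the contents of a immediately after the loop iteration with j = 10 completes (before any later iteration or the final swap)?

pivot = a[12] = 6; i = -1
j=0: a[0]=9 > 6 → no swap
j=1: a[1]=10 > 6 → no swap
j=2: a[2]=8 > 6 → no swap
j=3: a[3]=8 > 6 → no swap
j=4: a[4]=6 ≤ 6 → i=0, swap a[0],a[4] → [6,10,8,8,9,9,8,6,9,11,11,11,6]
j=5: a[5]=9 > 6 → no swap
j=6: a[6]=8 > 6 → no swap
j=7: a[7]=6 ≤ 6 → i=1, swap a[1],a[7] → [6,6,8,8,9,9,8,10,9,11,11,11,6]
j=8: a[8]=9 > 6 → no swap
j=9: a[9]=11 > 6 → no swap
j=10: a[10]=11 > 6 → no swap
(after j=10) a = [6,6,8,8,9,9,8,10,9,11,11,11,6]

[6,6,8,8,9,9,8,10,9,11,11,11,6]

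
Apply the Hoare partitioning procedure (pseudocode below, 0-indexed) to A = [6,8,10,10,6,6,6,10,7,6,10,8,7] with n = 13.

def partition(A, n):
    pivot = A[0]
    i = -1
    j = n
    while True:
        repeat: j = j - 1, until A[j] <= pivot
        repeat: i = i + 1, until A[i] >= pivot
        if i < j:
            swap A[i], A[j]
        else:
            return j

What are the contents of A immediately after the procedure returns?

pivot = A[0] = 6; i = -1, j = 13
j→9 (A[9]=6≤6), i→0 (A[0]=6≥6); i<j, swap → [6,8,10,10,6,6,6,10,7,6,10,8,7]
j→6 (A[6]=6≤6), i→1 (A[1]=8≥6); i<j, swap → [6,6,10,10,6,6,8,10,7,6,10,8,7]
j→5 (A[5]=6≤6), i→2 (A[2]=10≥6); i<j, swap → [6,6,6,10,6,10,8,10,7,6,10,8,7]
j→4 (A[4]=6≤6), i→3 (A[3]=10≥6); i<j, swap → [6,6,6,6,10,10,8,10,7,6,10,8,7]
j→3, i→4; i≥j, return j=3. A = [6,6,6,6,10,10,8,10,7,6,10,8,7]

[6,6,6,6,10,10,8,10,7,6,10,8,7]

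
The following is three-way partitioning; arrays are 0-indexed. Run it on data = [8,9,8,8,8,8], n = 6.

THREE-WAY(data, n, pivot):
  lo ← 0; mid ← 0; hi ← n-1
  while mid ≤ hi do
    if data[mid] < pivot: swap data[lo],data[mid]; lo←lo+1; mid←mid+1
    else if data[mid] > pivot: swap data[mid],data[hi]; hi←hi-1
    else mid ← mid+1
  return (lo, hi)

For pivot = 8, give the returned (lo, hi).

(0, 4)

pivot = 8; lo=0, mid=0, hi=5
data[mid]=8=8: mid=1
data[mid]=9>8: swap data[1],data[5]; hi=4 → [8,8,8,8,8,9]
data[mid]=8=8: mid=2
data[mid]=8=8: mid=3
data[mid]=8=8: mid=4
data[mid]=8=8: mid=5
end: lo=0, hi=4; data = [8,8,8,8,8,9]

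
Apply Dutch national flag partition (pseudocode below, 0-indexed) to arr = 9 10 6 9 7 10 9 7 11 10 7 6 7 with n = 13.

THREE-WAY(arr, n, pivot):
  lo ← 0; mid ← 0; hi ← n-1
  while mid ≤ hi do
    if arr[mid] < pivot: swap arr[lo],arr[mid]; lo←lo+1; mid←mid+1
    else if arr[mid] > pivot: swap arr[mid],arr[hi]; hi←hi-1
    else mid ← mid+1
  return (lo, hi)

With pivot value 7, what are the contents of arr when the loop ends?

6 6 7 7 7 7 9 11 10 10 9 10 9

pivot = 7; lo=0, mid=0, hi=12
arr[mid]=9>7: swap arr[0],arr[12]; hi=11 → 7 10 6 9 7 10 9 7 11 10 7 6 9
arr[mid]=7=7: mid=1
arr[mid]=10>7: swap arr[1],arr[11]; hi=10 → 7 6 6 9 7 10 9 7 11 10 7 10 9
arr[mid]=6<7: swap arr[0],arr[1]; lo=1,mid=2 → 6 7 6 9 7 10 9 7 11 10 7 10 9
arr[mid]=6<7: swap arr[1],arr[2]; lo=2,mid=3 → 6 6 7 9 7 10 9 7 11 10 7 10 9
arr[mid]=9>7: swap arr[3],arr[10]; hi=9 → 6 6 7 7 7 10 9 7 11 10 9 10 9
arr[mid]=7=7: mid=4
arr[mid]=7=7: mid=5
arr[mid]=10>7: swap arr[5],arr[9]; hi=8 → 6 6 7 7 7 10 9 7 11 10 9 10 9
arr[mid]=10>7: swap arr[5],arr[8]; hi=7 → 6 6 7 7 7 11 9 7 10 10 9 10 9
arr[mid]=11>7: swap arr[5],arr[7]; hi=6 → 6 6 7 7 7 7 9 11 10 10 9 10 9
arr[mid]=7=7: mid=6
arr[mid]=9>7: swap arr[6],arr[6]; hi=5 → 6 6 7 7 7 7 9 11 10 10 9 10 9
end: lo=2, hi=5; arr = 6 6 7 7 7 7 9 11 10 10 9 10 9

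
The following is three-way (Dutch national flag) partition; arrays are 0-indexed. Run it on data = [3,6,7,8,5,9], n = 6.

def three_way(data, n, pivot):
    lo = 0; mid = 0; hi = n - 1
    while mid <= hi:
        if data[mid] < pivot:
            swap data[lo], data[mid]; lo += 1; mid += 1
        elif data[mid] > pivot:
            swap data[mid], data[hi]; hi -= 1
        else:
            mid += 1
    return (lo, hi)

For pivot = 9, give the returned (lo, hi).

(5, 5)

lo=0 mid=0 hi=5
3<9: swap(0,0), lo=1 mid=1 ⇒ [3,6,7,8,5,9]
6<9: swap(1,1), lo=2 mid=2 ⇒ [3,6,7,8,5,9]
7<9: swap(2,2), lo=3 mid=3 ⇒ [3,6,7,8,5,9]
8<9: swap(3,3), lo=4 mid=4 ⇒ [3,6,7,8,5,9]
5<9: swap(4,4), lo=5 mid=5 ⇒ [3,6,7,8,5,9]
9=9: mid=6
done. lo=5 hi=5; data=[3,6,7,8,5,9]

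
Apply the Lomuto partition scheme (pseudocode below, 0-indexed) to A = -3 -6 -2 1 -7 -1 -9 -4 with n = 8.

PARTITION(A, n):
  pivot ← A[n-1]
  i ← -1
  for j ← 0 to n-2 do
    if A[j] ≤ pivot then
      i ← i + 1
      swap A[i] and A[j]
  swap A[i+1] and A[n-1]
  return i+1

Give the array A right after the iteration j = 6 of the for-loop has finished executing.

-6 -7 -9 1 -3 -1 -2 -4

pivot=-4, i=-1
j=0: -3>-4, skip
j=1: -6≤-4, i=0, swap(0,1) ⇒ -6 -3 -2 1 -7 -1 -9 -4
j=2: -2>-4, skip
j=3: 1>-4, skip
j=4: -7≤-4, i=1, swap(1,4) ⇒ -6 -7 -2 1 -3 -1 -9 -4
j=5: -1>-4, skip
j=6: -9≤-4, i=2, swap(2,6) ⇒ -6 -7 -9 1 -3 -1 -2 -4
(after j=6) A = -6 -7 -9 1 -3 -1 -2 -4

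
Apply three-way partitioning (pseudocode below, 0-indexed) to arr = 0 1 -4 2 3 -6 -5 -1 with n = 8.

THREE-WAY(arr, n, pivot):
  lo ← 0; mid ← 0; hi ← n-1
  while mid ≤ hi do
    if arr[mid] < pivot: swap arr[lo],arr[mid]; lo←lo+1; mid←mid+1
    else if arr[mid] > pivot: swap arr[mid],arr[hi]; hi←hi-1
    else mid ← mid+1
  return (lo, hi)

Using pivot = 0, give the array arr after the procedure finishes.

-1 -4 -5 -6 0 3 2 1

pivot = 0; lo=0, mid=0, hi=7
arr[mid]=0=0: mid=1
arr[mid]=1>0: swap arr[1],arr[7]; hi=6 → 0 -1 -4 2 3 -6 -5 1
arr[mid]=-1<0: swap arr[0],arr[1]; lo=1,mid=2 → -1 0 -4 2 3 -6 -5 1
arr[mid]=-4<0: swap arr[1],arr[2]; lo=2,mid=3 → -1 -4 0 2 3 -6 -5 1
arr[mid]=2>0: swap arr[3],arr[6]; hi=5 → -1 -4 0 -5 3 -6 2 1
arr[mid]=-5<0: swap arr[2],arr[3]; lo=3,mid=4 → -1 -4 -5 0 3 -6 2 1
arr[mid]=3>0: swap arr[4],arr[5]; hi=4 → -1 -4 -5 0 -6 3 2 1
arr[mid]=-6<0: swap arr[3],arr[4]; lo=4,mid=5 → -1 -4 -5 -6 0 3 2 1
end: lo=4, hi=4; arr = -1 -4 -5 -6 0 3 2 1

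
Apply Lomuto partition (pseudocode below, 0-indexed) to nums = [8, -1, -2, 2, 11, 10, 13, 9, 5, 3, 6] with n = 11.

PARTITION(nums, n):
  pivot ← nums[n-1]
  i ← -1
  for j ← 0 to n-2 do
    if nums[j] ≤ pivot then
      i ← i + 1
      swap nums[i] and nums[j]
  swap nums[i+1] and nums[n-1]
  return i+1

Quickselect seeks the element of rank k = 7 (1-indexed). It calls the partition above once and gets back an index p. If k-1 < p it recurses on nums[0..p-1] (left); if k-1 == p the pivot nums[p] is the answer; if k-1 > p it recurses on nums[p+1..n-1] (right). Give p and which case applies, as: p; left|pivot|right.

5; right

pivot = nums[10] = 6; i = -1
j=0: nums[0]=8 > 6 → no swap
j=1: nums[1]=-1 ≤ 6 → i=0, swap nums[0],nums[1] → [-1, 8, -2, 2, 11, 10, 13, 9, 5, 3, 6]
j=2: nums[2]=-2 ≤ 6 → i=1, swap nums[1],nums[2] → [-1, -2, 8, 2, 11, 10, 13, 9, 5, 3, 6]
j=3: nums[3]=2 ≤ 6 → i=2, swap nums[2],nums[3] → [-1, -2, 2, 8, 11, 10, 13, 9, 5, 3, 6]
j=4: nums[4]=11 > 6 → no swap
j=5: nums[5]=10 > 6 → no swap
j=6: nums[6]=13 > 6 → no swap
j=7: nums[7]=9 > 6 → no swap
j=8: nums[8]=5 ≤ 6 → i=3, swap nums[3],nums[8] → [-1, -2, 2, 5, 11, 10, 13, 9, 8, 3, 6]
j=9: nums[9]=3 ≤ 6 → i=4, swap nums[4],nums[9] → [-1, -2, 2, 5, 3, 10, 13, 9, 8, 11, 6]
final swap nums[5],nums[10] → [-1, -2, 2, 5, 3, 6, 13, 9, 8, 11, 10]; return 5
p = 5; k-1 = 6 > 5 ⇒ right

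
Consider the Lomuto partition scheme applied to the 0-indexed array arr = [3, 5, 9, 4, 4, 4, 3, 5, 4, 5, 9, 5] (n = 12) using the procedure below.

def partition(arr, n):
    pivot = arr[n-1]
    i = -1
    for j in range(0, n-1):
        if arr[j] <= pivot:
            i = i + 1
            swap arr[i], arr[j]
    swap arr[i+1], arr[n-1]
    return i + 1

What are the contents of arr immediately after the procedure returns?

pivot=5, i=-1
j=0: 3≤5, i=0, swap(0,0) ⇒ [3, 5, 9, 4, 4, 4, 3, 5, 4, 5, 9, 5]
j=1: 5≤5, i=1, swap(1,1) ⇒ [3, 5, 9, 4, 4, 4, 3, 5, 4, 5, 9, 5]
j=2: 9>5, skip
j=3: 4≤5, i=2, swap(2,3) ⇒ [3, 5, 4, 9, 4, 4, 3, 5, 4, 5, 9, 5]
j=4: 4≤5, i=3, swap(3,4) ⇒ [3, 5, 4, 4, 9, 4, 3, 5, 4, 5, 9, 5]
j=5: 4≤5, i=4, swap(4,5) ⇒ [3, 5, 4, 4, 4, 9, 3, 5, 4, 5, 9, 5]
j=6: 3≤5, i=5, swap(5,6) ⇒ [3, 5, 4, 4, 4, 3, 9, 5, 4, 5, 9, 5]
j=7: 5≤5, i=6, swap(6,7) ⇒ [3, 5, 4, 4, 4, 3, 5, 9, 4, 5, 9, 5]
j=8: 4≤5, i=7, swap(7,8) ⇒ [3, 5, 4, 4, 4, 3, 5, 4, 9, 5, 9, 5]
j=9: 5≤5, i=8, swap(8,9) ⇒ [3, 5, 4, 4, 4, 3, 5, 4, 5, 9, 9, 5]
j=10: 9>5, skip
swap(9,11) ⇒ [3, 5, 4, 4, 4, 3, 5, 4, 5, 5, 9, 9]; return 9

[3, 5, 4, 4, 4, 3, 5, 4, 5, 5, 9, 9]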